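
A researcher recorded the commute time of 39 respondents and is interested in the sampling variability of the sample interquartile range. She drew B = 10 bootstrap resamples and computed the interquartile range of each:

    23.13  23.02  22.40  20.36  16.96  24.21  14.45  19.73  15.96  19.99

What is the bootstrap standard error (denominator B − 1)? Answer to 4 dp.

Bootstrap SE is the standard deviation of the 10 replicate interquartile ranges.
Mean of replicates: (23.13 + 23.02 + 22.40 + 20.36 + 16.96 + 24.21 + 14.45 + 19.73 + 15.96 + 19.99) / 10 = 200.21000 / 10 = 20.02100
Sum of squared deviations: (+3.10900)² + (+2.99900)² + (+2.37900)² + (+0.33900)² + (−3.06100)² + (+4.18900)² + (−5.57100)² + (−0.29100)² + (−4.06100)² + (−0.03100)² = 98.96529
Variance = 98.96529 / 9 = 10.99614
SE* = √10.99614

SE* = 3.3160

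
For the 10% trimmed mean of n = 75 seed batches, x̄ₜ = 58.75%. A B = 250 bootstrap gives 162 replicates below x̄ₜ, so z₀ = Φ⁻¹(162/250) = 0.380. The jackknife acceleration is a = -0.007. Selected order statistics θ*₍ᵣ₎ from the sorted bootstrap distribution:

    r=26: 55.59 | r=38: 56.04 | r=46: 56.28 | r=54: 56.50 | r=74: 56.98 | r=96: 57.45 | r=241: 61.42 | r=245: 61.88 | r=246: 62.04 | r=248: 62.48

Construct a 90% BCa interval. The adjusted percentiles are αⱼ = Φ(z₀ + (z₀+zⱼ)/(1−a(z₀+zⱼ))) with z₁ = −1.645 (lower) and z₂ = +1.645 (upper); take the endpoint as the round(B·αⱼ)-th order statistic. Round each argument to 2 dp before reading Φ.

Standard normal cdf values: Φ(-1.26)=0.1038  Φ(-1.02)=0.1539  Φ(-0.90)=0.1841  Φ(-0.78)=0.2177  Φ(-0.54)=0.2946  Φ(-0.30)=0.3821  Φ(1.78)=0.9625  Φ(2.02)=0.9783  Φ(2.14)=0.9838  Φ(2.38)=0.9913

Lower: z₀ + z₁ = 0.380 + (-1.645) = -1.265; 1 − a(z₀+z₁) = 1 − (-0.007)(-1.265) = 0.9911; argument = 0.380 + (-1.265)/0.9911 = -0.8963 → -0.90.
α₁ = Φ(-0.90) = 0.1841; rank = round(250 × 0.1841) = 46; θ*₍46₎ = 56.28.
Upper: z₀ + z₂ = 2.025; 1 − a(z₀+z₂) = 1.0142; argument = 2.3767 → 2.38; α₂ = 0.9913; rank = 248; θ*₍248₎ = 62.48.

(56.28, 62.48)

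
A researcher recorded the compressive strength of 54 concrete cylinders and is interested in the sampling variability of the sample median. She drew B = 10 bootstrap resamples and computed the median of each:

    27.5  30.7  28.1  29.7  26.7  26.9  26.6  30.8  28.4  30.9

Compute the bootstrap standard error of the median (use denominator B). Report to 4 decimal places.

SE* = 1.6656

Bootstrap SE is the standard deviation of the 10 replicate medians.
Mean of replicates: (27.5 + 30.7 + 28.1 + 29.7 + 26.7 + 26.9 + 26.6 + 30.8 + 28.4 + 30.9) / 10 = 286.30000 / 10 = 28.63000
Sum of squared deviations: (−1.13000)² + (+2.07000)² + (−0.53000)² + (+1.07000)² + (−1.93000)² + (−1.73000)² + (−2.03000)² + (+2.17000)² + (−0.23000)² + (+2.27000)² = 27.74100
Variance = 27.74100 / 10 = 2.77410
SE* = √2.77410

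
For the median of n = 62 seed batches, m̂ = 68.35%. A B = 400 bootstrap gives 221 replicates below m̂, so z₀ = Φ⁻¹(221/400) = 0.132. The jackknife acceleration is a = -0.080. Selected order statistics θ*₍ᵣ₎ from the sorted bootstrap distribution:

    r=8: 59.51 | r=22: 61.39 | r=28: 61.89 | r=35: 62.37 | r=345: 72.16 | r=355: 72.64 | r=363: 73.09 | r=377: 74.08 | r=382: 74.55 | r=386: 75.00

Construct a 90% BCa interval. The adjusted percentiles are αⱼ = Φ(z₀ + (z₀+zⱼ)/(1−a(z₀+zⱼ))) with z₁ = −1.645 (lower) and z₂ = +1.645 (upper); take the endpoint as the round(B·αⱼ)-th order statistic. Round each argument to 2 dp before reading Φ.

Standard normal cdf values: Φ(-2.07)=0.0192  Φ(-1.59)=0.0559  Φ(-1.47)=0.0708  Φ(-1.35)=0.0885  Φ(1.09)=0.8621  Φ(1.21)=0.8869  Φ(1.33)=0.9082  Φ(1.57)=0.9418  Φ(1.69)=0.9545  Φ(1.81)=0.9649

(61.39, 74.55)

Lower: z₀ + z₁ = 0.132 + (-1.645) = -1.513; 1 − a(z₀+z₁) = 1 − (-0.080)(-1.513) = 0.8790; argument = 0.132 + (-1.513)/0.8790 = -1.5894 → -1.59.
α₁ = Φ(-1.59) = 0.0559; rank = round(400 × 0.0559) = 22; θ*₍22₎ = 61.39.
Upper: z₀ + z₂ = 1.777; 1 − a(z₀+z₂) = 1.1422; argument = 1.6878 → 1.69; α₂ = 0.9545; rank = 382; θ*₍382₎ = 74.55.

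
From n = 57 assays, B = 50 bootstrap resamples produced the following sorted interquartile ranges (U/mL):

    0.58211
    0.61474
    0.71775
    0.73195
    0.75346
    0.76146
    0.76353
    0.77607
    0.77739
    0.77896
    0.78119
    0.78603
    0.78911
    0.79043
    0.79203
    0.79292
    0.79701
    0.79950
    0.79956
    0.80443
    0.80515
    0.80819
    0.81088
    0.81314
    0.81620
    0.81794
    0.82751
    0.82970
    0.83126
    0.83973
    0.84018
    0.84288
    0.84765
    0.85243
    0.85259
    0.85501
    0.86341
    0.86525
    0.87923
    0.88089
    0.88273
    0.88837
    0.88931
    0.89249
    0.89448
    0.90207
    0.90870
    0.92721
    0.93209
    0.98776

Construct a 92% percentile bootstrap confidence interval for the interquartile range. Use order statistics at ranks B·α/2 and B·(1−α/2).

(0.61474, 0.92721)

α = 0.08; lower rank = 50 × 0.040 = 2; upper rank = 50 × 0.960 = 48.
The 2nd smallest replicate is 0.61474; the 48th is 0.92721.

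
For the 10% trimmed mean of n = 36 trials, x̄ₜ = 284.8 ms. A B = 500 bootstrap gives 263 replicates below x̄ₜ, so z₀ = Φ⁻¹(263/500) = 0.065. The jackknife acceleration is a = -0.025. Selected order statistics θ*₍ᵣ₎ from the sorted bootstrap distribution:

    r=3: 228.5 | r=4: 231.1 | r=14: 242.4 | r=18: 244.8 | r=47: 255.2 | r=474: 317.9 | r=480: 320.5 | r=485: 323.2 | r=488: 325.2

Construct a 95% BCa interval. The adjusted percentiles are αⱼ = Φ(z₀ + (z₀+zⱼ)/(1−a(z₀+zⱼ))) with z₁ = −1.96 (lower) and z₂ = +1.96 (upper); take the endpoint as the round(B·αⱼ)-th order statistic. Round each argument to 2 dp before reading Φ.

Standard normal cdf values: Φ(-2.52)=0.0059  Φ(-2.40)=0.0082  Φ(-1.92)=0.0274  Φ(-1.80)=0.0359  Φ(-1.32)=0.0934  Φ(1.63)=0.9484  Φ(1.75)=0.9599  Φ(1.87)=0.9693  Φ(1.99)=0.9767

(242.4, 325.2)

Lower: z₀ + z₁ = 0.065 + (-1.960) = -1.895; 1 − a(z₀+z₁) = 1 − (-0.025)(-1.895) = 0.9526; argument = 0.065 + (-1.895)/0.9526 = -1.9242 → -1.92.
α₁ = Φ(-1.92) = 0.0274; rank = round(500 × 0.0274) = 14; θ*₍14₎ = 242.4.
Upper: z₀ + z₂ = 2.025; 1 − a(z₀+z₂) = 1.0506; argument = 1.9924 → 1.99; α₂ = 0.9767; rank = 488; θ*₍488₎ = 325.2.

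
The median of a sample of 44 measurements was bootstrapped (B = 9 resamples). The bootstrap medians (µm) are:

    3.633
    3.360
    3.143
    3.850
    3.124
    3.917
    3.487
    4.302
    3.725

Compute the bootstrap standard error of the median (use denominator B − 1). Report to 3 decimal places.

Bootstrap SE is the standard deviation of the 9 replicate medians.
Mean of replicates: (3.633 + 3.360 + 3.143 + 3.850 + 3.124 + 3.917 + 3.487 + 4.302 + 3.725) / 9 = 32.5410 / 9 = 3.6157
Sum of squared deviations: (+0.0173)² + (−0.2557)² + (−0.4727)² + (+0.2343)² + (−0.4917)² + (+0.3013)² + (−0.1287)² + (+0.6863)² + (+0.1093)² = 1.1761
Variance = 1.1761 / 8 = 0.1470
SE* = √0.1470

SE* = 0.383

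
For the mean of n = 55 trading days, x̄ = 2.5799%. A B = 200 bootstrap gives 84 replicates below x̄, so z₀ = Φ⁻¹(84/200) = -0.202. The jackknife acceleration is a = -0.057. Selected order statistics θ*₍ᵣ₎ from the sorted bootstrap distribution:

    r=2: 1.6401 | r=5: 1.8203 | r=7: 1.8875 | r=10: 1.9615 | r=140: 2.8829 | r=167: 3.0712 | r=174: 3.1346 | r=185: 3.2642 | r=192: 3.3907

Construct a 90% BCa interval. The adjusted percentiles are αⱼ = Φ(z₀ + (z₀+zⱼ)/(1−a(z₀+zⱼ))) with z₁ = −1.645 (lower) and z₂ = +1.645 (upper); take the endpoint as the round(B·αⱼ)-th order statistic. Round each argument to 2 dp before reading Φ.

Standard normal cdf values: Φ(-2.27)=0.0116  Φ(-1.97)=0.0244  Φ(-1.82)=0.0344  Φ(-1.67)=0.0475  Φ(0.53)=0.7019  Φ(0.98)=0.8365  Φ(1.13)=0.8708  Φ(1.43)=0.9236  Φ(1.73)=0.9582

(1.6401, 3.1346)

Lower: z₀ + z₁ = -0.202 + (-1.645) = -1.847; 1 − a(z₀+z₁) = 1 − (-0.057)(-1.847) = 0.8947; argument = -0.202 + (-1.847)/0.8947 = -2.2663 → -2.27.
α₁ = Φ(-2.27) = 0.0116; rank = round(200 × 0.0116) = 2; θ*₍2₎ = 1.6401.
Upper: z₀ + z₂ = 1.443; 1 − a(z₀+z₂) = 1.0823; argument = 1.1313 → 1.13; α₂ = 0.8708; rank = 174; θ*₍174₎ = 3.1346.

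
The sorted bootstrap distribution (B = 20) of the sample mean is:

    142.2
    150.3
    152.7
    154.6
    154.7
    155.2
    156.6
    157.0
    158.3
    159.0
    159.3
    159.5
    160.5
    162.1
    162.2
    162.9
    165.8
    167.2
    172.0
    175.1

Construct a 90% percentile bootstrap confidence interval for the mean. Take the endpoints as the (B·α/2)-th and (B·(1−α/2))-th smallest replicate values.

α = 0.10; lower rank = 20 × 0.050 = 1; upper rank = 20 × 0.950 = 19.
The 1st smallest replicate is 142.2; the 19th is 172.0.

(142.2, 172.0)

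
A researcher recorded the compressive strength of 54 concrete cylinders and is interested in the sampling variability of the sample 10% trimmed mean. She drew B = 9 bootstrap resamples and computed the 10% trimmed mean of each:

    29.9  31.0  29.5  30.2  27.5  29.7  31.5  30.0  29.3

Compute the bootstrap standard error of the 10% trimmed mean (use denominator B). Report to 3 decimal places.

Bootstrap SE is the standard deviation of the 9 replicate 10% trimmed means.
Mean of replicates: (29.9 + 31.0 + 29.5 + 30.2 + 27.5 + 29.7 + 31.5 + 30.0 + 29.3) / 9 = 268.6000 / 9 = 29.8444
Sum of squared deviations: (+0.0556)² + (+1.1556)² + (−0.3444)² + (+0.3556)² + (−2.3444)² + (−0.1444)² + (+1.6556)² + (+0.1556)² + (−0.5444)² = 10.1622
Variance = 10.1622 / 9 = 1.1291
SE* = √1.1291

SE* = 1.063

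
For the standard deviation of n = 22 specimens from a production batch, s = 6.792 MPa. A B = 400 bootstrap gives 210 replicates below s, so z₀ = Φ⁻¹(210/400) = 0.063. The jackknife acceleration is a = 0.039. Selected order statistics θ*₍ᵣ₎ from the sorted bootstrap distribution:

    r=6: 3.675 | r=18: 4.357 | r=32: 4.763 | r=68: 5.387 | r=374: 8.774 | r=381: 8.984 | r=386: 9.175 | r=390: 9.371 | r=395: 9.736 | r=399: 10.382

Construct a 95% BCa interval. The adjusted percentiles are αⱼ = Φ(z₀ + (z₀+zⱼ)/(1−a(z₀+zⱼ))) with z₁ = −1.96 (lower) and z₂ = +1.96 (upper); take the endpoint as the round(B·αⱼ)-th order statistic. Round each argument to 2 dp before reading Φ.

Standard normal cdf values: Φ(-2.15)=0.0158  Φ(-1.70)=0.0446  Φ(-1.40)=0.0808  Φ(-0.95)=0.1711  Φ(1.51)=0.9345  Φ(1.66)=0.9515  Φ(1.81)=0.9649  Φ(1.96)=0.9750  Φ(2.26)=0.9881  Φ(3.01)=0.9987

Lower: z₀ + z₁ = 0.063 + (-1.960) = -1.897; 1 − a(z₀+z₁) = 1 − (0.039)(-1.897) = 1.0740; argument = 0.063 + (-1.897)/1.0740 = -1.7033 → -1.70.
α₁ = Φ(-1.70) = 0.0446; rank = round(400 × 0.0446) = 18; θ*₍18₎ = 4.357.
Upper: z₀ + z₂ = 2.023; 1 − a(z₀+z₂) = 0.9211; argument = 2.2593 → 2.26; α₂ = 0.9881; rank = 395; θ*₍395₎ = 9.736.

(4.357, 9.736)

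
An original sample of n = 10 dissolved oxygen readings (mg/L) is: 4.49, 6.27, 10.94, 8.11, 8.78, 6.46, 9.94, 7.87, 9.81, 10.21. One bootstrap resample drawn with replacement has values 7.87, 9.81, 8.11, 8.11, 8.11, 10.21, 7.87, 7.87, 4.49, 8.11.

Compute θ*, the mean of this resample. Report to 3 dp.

Mean = (7.87 + 9.81 + 8.11 + 8.11 + 8.11 + 10.21 + 7.87 + 7.87 + 4.49 + 8.11) / 10 = 80.560 / 10 = 8.056

θ* = 8.056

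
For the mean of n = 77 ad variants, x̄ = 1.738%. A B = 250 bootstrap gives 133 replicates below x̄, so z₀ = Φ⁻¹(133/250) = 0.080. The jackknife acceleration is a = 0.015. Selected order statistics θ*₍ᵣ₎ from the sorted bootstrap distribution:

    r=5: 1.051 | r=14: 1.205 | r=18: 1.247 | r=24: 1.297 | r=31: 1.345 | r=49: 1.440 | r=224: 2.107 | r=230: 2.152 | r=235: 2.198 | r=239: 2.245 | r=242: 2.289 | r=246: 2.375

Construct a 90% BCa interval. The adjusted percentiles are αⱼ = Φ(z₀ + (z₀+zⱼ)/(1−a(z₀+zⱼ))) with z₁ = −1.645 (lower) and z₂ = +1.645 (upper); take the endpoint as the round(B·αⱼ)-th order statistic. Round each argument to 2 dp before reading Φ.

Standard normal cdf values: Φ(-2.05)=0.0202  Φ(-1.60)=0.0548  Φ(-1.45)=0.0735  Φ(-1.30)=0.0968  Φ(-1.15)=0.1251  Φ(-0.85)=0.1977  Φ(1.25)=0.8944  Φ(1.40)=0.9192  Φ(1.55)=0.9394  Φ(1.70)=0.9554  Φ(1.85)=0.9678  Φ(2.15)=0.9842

Lower: z₀ + z₁ = 0.080 + (-1.645) = -1.565; 1 − a(z₀+z₁) = 1 − (0.015)(-1.565) = 1.0235; argument = 0.080 + (-1.565)/1.0235 = -1.4491 → -1.45.
α₁ = Φ(-1.45) = 0.0735; rank = round(250 × 0.0735) = 18; θ*₍18₎ = 1.247.
Upper: z₀ + z₂ = 1.725; 1 − a(z₀+z₂) = 0.9741; argument = 1.8508 → 1.85; α₂ = 0.9678; rank = 242; θ*₍242₎ = 2.289.

(1.247, 2.289)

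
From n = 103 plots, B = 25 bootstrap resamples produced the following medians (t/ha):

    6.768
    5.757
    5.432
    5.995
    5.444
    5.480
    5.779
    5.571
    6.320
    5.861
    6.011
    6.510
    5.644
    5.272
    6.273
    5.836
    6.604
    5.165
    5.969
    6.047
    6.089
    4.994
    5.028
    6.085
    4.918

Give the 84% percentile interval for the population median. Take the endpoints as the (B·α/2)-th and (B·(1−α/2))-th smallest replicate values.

Sorted replicates: 4.918, 4.994, 5.028, 5.165, 5.272, 5.432, 5.444, 5.480, 5.571, 5.644, 5.757, 5.779, 5.836, 5.861, 5.969, 5.995, 6.011, 6.047, 6.085, 6.089, 6.273, 6.320, 6.510, 6.604, 6.768
α = 0.16; lower rank = 25 × 0.080 = 2; upper rank = 25 × 0.920 = 23.
The 2nd smallest replicate is 4.994; the 23rd is 6.510.

(4.994, 6.510)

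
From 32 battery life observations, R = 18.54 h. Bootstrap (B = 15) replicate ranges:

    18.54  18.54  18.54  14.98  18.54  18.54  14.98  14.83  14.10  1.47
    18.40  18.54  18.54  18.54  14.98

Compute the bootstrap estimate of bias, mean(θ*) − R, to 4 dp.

bias = −2.4027

mean(θ*) = (18.54 + 18.54 + 18.54 + 14.98 + 18.54 + 18.54 + 14.98 + 14.83 + 14.10 + 1.47 + 18.40 + 18.54 + 18.54 + 18.54 + 14.98) / 15 = 16.13733
bias = 16.13733 − 18.54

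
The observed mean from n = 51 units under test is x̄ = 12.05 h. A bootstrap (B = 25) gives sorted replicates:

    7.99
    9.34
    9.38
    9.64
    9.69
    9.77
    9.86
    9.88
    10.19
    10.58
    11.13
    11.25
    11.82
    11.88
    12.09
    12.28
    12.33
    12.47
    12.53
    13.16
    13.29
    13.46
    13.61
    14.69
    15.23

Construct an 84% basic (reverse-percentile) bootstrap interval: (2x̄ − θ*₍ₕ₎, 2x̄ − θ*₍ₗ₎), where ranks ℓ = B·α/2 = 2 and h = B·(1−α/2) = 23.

(10.49, 14.76)

Percentile endpoints at ranks 2 and 23: θ*₍2₎ = 9.34, θ*₍23₎ = 13.61.
Basic interval reflects these around x̄:
  lower = 2 × 12.05 − 13.61 = 10.49
  upper = 2 × 12.05 − 9.34 = 14.76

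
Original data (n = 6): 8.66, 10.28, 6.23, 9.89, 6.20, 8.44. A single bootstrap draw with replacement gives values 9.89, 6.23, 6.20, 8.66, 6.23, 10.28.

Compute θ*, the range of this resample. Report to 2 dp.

θ* = 4.08

Range = 10.28 − 6.20 = 4.08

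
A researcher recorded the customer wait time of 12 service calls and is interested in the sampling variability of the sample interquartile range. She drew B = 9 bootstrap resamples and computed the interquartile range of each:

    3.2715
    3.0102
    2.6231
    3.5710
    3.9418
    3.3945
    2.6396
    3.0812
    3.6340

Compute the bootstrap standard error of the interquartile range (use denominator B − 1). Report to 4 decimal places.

SE* = 0.4474

Bootstrap SE is the standard deviation of the 9 replicate interquartile ranges.
Mean of replicates: (3.2715 + 3.0102 + 2.6231 + 3.5710 + 3.9418 + 3.3945 + 2.6396 + 3.0812 + 3.6340) / 9 = 29.16690 / 9 = 3.24077
Sum of squared deviations: (+0.03073)² + (−0.23057)² + (−0.61767)² + (+0.33023)² + (+0.70103)² + (+0.15373)² + (−0.60117)² + (−0.15957)² + (+0.39323)² = 1.60125
Variance = 1.60125 / 8 = 0.20016
SE* = √0.20016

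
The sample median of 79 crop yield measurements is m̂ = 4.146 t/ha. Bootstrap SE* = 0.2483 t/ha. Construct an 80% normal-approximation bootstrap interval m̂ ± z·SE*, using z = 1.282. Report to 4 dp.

Margin = 1.282 × 0.2483 = 0.31832
Interval: 4.146 ± 0.31832

(3.8277, 4.4643)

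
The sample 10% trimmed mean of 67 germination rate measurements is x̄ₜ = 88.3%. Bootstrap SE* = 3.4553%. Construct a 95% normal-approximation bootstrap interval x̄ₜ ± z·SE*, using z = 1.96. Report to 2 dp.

(81.53, 95.07)

Margin = 1.96 × 3.4553 = 6.772
Interval: 88.3 ± 6.772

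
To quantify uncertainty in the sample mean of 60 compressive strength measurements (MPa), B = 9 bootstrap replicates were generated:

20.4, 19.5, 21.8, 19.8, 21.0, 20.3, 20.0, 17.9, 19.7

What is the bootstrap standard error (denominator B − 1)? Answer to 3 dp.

Bootstrap SE is the standard deviation of the 9 replicate means.
Mean of replicates: (20.4 + 19.5 + 21.8 + 19.8 + 21.0 + 20.3 + 20.0 + 17.9 + 19.7) / 9 = 180.4000 / 9 = 20.0444
Sum of squared deviations: (+0.3556)² + (−0.5444)² + (+1.7556)² + (−0.2444)² + (+0.9556)² + (+0.2556)² + (−0.0444)² + (−2.1444)² + (−0.3444)² = 9.2622
Variance = 9.2622 / 8 = 1.1578
SE* = √1.1578

SE* = 1.076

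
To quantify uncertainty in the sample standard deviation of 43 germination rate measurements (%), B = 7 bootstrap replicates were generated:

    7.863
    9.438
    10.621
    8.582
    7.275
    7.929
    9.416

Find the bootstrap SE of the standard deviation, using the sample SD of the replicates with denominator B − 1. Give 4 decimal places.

Bootstrap SE is the standard deviation of the 7 replicate standard deviations.
Mean of replicates: (7.863 + 9.438 + 10.621 + 8.582 + 7.275 + 7.929 + 9.416) / 7 = 61.12400 / 7 = 8.73200
Sum of squared deviations: (−0.86900)² + (+0.70600)² + (+1.88900)² + (−0.15000)² + (−1.45700)² + (−0.80300)² + (+0.68400)² = 8.07993
Variance = 8.07993 / 6 = 1.34666
SE* = √1.34666

SE* = 1.1605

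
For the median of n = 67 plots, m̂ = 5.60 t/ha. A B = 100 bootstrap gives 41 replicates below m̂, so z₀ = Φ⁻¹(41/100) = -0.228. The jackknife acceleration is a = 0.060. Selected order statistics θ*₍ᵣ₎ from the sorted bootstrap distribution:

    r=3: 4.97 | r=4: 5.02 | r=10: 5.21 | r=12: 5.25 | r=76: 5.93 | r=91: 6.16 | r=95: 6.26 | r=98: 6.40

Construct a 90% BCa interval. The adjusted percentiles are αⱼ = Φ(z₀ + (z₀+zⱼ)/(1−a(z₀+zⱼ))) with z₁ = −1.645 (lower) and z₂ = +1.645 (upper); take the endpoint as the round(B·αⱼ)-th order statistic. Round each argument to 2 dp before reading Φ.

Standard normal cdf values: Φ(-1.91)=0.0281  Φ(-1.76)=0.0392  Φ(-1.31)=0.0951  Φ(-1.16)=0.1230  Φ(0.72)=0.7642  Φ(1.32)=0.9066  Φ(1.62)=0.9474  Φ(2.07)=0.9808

Lower: z₀ + z₁ = -0.228 + (-1.645) = -1.873; 1 − a(z₀+z₁) = 1 − (0.060)(-1.873) = 1.1124; argument = -0.228 + (-1.873)/1.1124 = -1.9118 → -1.91.
α₁ = Φ(-1.91) = 0.0281; rank = round(100 × 0.0281) = 3; θ*₍3₎ = 4.97.
Upper: z₀ + z₂ = 1.417; 1 − a(z₀+z₂) = 0.9150; argument = 1.3207 → 1.32; α₂ = 0.9066; rank = 91; θ*₍91₎ = 6.16.

(4.97, 6.16)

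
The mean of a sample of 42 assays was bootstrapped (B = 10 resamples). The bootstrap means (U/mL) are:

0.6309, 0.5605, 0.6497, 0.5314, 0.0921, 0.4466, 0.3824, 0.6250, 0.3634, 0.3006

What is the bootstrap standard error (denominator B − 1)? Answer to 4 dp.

Bootstrap SE is the standard deviation of the 10 replicate means.
Mean of replicates: (0.6309 + 0.5605 + 0.6497 + 0.5314 + 0.0921 + 0.4466 + 0.3824 + 0.6250 + 0.3634 + 0.3006) / 10 = 4.58260 / 10 = 0.45826
Sum of squared deviations: (+0.17264)² + (+0.10224)² + (+0.19144)² + (+0.07314)² + (−0.36616)² + (−0.01166)² + (−0.07586)² + (+0.16674)² + (−0.09486)² + (−0.15766)² = 0.28388
Variance = 0.28388 / 9 = 0.03154
SE* = √0.03154

SE* = 0.1776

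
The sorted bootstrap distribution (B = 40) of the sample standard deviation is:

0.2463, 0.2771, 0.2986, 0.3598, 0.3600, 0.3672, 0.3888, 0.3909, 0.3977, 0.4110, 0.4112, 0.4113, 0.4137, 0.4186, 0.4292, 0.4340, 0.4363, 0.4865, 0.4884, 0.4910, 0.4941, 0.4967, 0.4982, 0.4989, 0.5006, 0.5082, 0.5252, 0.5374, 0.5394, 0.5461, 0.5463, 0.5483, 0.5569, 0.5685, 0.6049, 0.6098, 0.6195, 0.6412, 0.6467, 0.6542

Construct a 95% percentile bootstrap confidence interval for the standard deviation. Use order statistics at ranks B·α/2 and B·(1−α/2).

(0.2463, 0.6467)

α = 0.05; lower rank = 40 × 0.025 = 1; upper rank = 40 × 0.975 = 39.
The 1st smallest replicate is 0.2463; the 39th is 0.6467.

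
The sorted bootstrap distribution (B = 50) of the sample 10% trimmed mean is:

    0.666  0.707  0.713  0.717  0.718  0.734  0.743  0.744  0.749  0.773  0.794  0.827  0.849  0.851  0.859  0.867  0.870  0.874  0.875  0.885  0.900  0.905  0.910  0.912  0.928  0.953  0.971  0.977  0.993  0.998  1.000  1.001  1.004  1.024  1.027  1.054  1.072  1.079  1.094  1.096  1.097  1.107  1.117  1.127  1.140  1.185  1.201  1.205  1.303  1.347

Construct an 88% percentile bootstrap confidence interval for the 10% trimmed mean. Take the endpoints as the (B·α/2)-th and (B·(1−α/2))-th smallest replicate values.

α = 0.12; lower rank = 50 × 0.060 = 3; upper rank = 50 × 0.940 = 47.
The 3rd smallest replicate is 0.713; the 47th is 1.201.

(0.713, 1.201)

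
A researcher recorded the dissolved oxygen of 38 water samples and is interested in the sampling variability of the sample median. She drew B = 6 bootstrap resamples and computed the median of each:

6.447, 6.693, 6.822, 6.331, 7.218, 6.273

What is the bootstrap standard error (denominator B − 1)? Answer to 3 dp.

SE* = 0.357

Bootstrap SE is the standard deviation of the 6 replicate medians.
Mean of replicates: (6.447 + 6.693 + 6.822 + 6.331 + 7.218 + 6.273) / 6 = 39.7840 / 6 = 6.6307
Sum of squared deviations: (−0.1837)² + (+0.0623)² + (+0.1913)² + (−0.2997)² + (+0.5873)² + (−0.3577)² = 0.6369
Variance = 0.6369 / 5 = 0.1274
SE* = √0.1274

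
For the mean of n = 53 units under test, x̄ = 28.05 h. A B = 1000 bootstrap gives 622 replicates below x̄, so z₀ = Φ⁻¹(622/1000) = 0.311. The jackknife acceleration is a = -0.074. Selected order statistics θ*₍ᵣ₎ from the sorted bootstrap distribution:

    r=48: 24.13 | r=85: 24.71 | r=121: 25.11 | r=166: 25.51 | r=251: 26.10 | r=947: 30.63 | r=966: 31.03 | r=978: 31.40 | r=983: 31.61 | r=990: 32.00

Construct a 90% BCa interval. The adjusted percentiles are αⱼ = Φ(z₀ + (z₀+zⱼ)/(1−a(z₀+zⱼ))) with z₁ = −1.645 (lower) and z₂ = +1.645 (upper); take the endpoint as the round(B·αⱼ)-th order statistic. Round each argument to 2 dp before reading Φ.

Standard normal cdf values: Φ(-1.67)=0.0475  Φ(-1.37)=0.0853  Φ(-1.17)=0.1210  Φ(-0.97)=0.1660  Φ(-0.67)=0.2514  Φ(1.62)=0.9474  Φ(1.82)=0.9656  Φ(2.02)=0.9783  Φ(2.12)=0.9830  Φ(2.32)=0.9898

Lower: z₀ + z₁ = 0.311 + (-1.645) = -1.334; 1 − a(z₀+z₁) = 1 − (-0.074)(-1.334) = 0.9013; argument = 0.311 + (-1.334)/0.9013 = -1.1691 → -1.17.
α₁ = Φ(-1.17) = 0.1210; rank = round(1000 × 0.1210) = 121; θ*₍121₎ = 25.11.
Upper: z₀ + z₂ = 1.956; 1 − a(z₀+z₂) = 1.1447; argument = 2.0197 → 2.02; α₂ = 0.9783; rank = 978; θ*₍978₎ = 31.40.

(25.11, 31.40)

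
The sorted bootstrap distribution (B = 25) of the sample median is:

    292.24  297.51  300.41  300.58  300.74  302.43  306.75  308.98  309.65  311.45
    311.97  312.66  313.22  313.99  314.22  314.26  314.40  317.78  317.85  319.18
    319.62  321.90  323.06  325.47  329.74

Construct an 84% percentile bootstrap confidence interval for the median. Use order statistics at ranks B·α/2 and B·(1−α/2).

α = 0.16; lower rank = 25 × 0.080 = 2; upper rank = 25 × 0.920 = 23.
The 2nd smallest replicate is 297.51; the 23rd is 323.06.

(297.51, 323.06)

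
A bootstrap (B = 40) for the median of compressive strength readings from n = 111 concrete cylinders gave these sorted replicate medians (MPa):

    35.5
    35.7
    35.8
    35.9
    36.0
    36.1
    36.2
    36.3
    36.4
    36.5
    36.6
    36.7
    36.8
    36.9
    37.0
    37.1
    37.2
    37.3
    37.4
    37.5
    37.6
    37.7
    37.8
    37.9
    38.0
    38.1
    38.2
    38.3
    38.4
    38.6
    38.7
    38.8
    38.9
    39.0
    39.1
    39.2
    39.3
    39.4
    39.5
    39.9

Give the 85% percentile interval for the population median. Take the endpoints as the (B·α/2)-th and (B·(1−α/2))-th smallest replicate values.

(35.8, 39.3)

α = 0.15; lower rank = 40 × 0.075 = 3; upper rank = 40 × 0.925 = 37.
The 3rd smallest replicate is 35.8; the 37th is 39.3.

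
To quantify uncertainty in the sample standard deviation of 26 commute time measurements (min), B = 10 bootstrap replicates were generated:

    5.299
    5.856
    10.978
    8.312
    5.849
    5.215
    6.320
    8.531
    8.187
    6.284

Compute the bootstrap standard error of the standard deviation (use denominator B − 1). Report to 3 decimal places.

SE* = 1.853

Bootstrap SE is the standard deviation of the 10 replicate standard deviations.
Mean of replicates: (5.299 + 5.856 + 10.978 + 8.312 + 5.849 + 5.215 + 6.320 + 8.531 + 8.187 + 6.284) / 10 = 70.8310 / 10 = 7.0831
Sum of squared deviations: (−1.7841)² + (−1.2271)² + (+3.8949)² + (+1.2289)² + (−1.2341)² + (−1.8681)² + (−0.7631)² + (+1.4479)² + (+1.1039)² + (−0.7991)² = 30.9179
Variance = 30.9179 / 9 = 3.4353
SE* = √3.4353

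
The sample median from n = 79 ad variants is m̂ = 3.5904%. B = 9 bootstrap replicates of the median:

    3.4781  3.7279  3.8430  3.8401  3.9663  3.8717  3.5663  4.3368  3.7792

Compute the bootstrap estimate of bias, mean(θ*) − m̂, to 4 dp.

mean(θ*) = (3.4781 + 3.7279 + 3.8430 + 3.8401 + 3.9663 + 3.8717 + 3.5663 + 4.3368 + 3.7792) / 9 = 3.82327
bias = 3.82327 − 3.5904

bias = +0.2329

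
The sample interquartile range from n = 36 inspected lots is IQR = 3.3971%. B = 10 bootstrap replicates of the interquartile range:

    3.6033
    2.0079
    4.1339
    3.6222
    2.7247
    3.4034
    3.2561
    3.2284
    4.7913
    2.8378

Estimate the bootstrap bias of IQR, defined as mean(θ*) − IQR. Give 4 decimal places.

bias = −0.0362

mean(θ*) = (3.6033 + 2.0079 + 4.1339 + 3.6222 + 2.7247 + 3.4034 + 3.2561 + 3.2284 + 4.7913 + 2.8378) / 10 = 3.36090
bias = 3.36090 − 3.3971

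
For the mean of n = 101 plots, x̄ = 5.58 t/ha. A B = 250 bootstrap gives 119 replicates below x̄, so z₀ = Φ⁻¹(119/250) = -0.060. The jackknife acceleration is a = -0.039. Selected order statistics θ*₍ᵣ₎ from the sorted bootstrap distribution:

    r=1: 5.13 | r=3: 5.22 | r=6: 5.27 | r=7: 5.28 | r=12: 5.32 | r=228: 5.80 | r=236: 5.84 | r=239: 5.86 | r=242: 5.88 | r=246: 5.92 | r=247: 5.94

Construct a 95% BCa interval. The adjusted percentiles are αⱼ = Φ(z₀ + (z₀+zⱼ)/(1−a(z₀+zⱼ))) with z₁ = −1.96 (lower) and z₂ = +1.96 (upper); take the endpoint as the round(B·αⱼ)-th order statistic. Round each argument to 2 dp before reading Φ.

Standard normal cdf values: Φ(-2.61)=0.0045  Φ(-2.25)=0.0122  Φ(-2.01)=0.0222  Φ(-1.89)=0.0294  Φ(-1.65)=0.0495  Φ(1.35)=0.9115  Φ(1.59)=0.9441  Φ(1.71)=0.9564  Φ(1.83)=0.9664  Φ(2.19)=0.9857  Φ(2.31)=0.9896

(5.22, 5.86)

Lower: z₀ + z₁ = -0.060 + (-1.960) = -2.020; 1 − a(z₀+z₁) = 1 − (-0.039)(-2.020) = 0.9212; argument = -0.060 + (-2.020)/0.9212 = -2.2527 → -2.25.
α₁ = Φ(-2.25) = 0.0122; rank = round(250 × 0.0122) = 3; θ*₍3₎ = 5.22.
Upper: z₀ + z₂ = 1.900; 1 − a(z₀+z₂) = 1.0741; argument = 1.7089 → 1.71; α₂ = 0.9564; rank = 239; θ*₍239₎ = 5.86.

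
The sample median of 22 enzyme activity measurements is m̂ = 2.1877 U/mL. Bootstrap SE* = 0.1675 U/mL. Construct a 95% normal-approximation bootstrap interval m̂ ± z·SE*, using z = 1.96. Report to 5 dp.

(1.85940, 2.51600)

Margin = 1.96 × 0.1675 = 0.328300
Interval: 2.1877 ± 0.328300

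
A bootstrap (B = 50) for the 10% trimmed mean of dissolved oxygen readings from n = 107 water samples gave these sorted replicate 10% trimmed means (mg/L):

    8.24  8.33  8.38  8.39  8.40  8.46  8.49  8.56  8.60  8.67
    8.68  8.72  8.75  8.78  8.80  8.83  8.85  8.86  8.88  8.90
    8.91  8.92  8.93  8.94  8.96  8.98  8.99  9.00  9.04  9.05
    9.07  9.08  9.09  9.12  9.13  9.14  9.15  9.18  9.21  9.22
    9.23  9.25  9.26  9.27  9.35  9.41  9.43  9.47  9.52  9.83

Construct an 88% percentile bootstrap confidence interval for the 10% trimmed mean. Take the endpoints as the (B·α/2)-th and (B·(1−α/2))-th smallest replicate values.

(8.38, 9.43)

α = 0.12; lower rank = 50 × 0.060 = 3; upper rank = 50 × 0.940 = 47.
The 3rd smallest replicate is 8.38; the 47th is 9.43.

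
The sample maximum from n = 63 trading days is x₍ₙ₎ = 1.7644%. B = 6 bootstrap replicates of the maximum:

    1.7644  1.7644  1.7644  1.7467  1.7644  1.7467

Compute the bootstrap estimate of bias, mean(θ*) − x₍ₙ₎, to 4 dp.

mean(θ*) = (1.7644 + 1.7644 + 1.7644 + 1.7467 + 1.7644 + 1.7467) / 6 = 1.75850
bias = 1.75850 − 1.7644

bias = −0.0059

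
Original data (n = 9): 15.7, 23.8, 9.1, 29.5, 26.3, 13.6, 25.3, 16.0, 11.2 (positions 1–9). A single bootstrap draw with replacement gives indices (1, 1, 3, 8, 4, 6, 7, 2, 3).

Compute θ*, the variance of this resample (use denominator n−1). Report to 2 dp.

Resample values: 15.7, 15.7, 9.1, 16.0, 29.5, 13.6, 25.3, 23.8, 9.1.
Mean = 17.5333; sum of squared deviations = 409.5800
s² = 409.5800 / 8 = 51.1975

θ* = 51.20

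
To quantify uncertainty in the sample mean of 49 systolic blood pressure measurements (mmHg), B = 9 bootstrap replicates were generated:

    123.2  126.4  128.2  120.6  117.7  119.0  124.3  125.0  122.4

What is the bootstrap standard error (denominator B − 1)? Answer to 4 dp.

Bootstrap SE is the standard deviation of the 9 replicate means.
Mean of replicates: (123.2 + 126.4 + 128.2 + 120.6 + 117.7 + 119.0 + 124.3 + 125.0 + 122.4) / 9 = 1106.80000 / 9 = 122.97778
Sum of squared deviations: (+0.22222)² + (+3.42222)² + (+5.22222)² + (−2.37778)² + (−5.27778)² + (−3.97778)² + (+1.32222)² + (+2.02222)² + (−0.57778)² = 94.53556
Variance = 94.53556 / 8 = 11.81694
SE* = √11.81694

SE* = 3.4376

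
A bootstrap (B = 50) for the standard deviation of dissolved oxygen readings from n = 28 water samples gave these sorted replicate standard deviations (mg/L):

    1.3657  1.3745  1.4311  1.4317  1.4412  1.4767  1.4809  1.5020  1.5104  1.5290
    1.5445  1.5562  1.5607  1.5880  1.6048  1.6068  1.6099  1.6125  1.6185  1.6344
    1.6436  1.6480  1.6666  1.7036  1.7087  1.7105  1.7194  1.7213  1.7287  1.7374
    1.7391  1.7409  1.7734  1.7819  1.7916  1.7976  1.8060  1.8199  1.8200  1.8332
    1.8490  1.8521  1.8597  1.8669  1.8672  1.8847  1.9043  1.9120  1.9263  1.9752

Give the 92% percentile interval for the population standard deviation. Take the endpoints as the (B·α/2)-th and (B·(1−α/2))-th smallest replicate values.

α = 0.08; lower rank = 50 × 0.040 = 2; upper rank = 50 × 0.960 = 48.
The 2nd smallest replicate is 1.3745; the 48th is 1.9120.

(1.3745, 1.9120)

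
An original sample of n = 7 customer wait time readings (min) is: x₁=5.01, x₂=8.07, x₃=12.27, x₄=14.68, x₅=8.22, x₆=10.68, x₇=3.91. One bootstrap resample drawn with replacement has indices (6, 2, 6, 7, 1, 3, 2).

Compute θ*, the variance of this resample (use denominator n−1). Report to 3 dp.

θ* = 9.540

Resample values: 10.68, 8.07, 10.68, 3.91, 5.01, 12.27, 8.07.
Mean = 8.3843; sum of squared deviations = 57.2420
s² = 57.2420 / 6 = 9.5403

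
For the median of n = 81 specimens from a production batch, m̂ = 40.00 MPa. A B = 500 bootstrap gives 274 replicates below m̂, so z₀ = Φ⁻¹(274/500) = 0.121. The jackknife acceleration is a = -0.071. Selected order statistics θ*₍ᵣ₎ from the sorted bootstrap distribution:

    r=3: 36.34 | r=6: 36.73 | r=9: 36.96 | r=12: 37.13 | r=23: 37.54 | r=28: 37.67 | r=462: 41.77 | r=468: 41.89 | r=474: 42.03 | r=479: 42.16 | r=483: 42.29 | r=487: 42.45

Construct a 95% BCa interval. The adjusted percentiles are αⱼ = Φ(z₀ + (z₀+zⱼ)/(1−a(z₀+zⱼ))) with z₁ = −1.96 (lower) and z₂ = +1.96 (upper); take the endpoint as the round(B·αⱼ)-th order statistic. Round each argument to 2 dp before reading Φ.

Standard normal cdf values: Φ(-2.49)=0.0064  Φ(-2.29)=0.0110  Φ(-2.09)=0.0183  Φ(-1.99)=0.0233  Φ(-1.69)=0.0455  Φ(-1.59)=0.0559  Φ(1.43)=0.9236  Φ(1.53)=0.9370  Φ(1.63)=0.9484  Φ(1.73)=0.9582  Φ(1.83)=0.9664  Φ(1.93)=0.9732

Lower: z₀ + z₁ = 0.121 + (-1.960) = -1.839; 1 − a(z₀+z₁) = 1 − (-0.071)(-1.839) = 0.8694; argument = 0.121 + (-1.839)/0.8694 = -1.9942 → -1.99.
α₁ = Φ(-1.99) = 0.0233; rank = round(500 × 0.0233) = 12; θ*₍12₎ = 37.13.
Upper: z₀ + z₂ = 2.081; 1 − a(z₀+z₂) = 1.1478; argument = 1.9341 → 1.93; α₂ = 0.9732; rank = 487; θ*₍487₎ = 42.45.

(37.13, 42.45)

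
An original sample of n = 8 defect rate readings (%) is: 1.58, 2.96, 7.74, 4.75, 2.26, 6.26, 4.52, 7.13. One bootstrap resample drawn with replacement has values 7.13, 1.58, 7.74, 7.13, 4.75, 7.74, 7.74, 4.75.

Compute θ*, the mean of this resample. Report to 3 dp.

Mean = (7.13 + 1.58 + 7.74 + 7.13 + 4.75 + 7.74 + 7.74 + 4.75) / 8 = 48.560 / 8 = 6.070

θ* = 6.070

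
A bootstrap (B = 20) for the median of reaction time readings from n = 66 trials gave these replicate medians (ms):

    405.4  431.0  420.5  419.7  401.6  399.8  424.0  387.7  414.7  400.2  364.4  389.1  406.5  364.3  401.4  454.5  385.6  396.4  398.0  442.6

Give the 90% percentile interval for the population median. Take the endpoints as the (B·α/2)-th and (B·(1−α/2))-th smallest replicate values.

(364.3, 442.6)

Sorted replicates: 364.3, 364.4, 385.6, 387.7, 389.1, 396.4, 398.0, 399.8, 400.2, 401.4, 401.6, 405.4, 406.5, 414.7, 419.7, 420.5, 424.0, 431.0, 442.6, 454.5
α = 0.10; lower rank = 20 × 0.050 = 1; upper rank = 20 × 0.950 = 19.
The 1st smallest replicate is 364.3; the 19th is 442.6.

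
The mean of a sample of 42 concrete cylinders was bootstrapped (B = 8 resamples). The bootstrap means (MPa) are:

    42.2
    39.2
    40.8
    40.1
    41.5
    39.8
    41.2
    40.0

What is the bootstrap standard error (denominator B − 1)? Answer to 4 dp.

SE* = 0.9986

Bootstrap SE is the standard deviation of the 8 replicate means.
Mean of replicates: (42.2 + 39.2 + 40.8 + 40.1 + 41.5 + 39.8 + 41.2 + 40.0) / 8 = 324.80000 / 8 = 40.60000
Sum of squared deviations: (+1.60000)² + (−1.40000)² + (+0.20000)² + (−0.50000)² + (+0.90000)² + (−0.80000)² + (+0.60000)² + (−0.60000)² = 6.98000
Variance = 6.98000 / 7 = 0.99714
SE* = √0.99714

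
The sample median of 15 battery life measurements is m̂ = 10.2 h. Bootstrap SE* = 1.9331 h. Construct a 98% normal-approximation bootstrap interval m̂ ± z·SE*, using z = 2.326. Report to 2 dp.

Margin = 2.326 × 1.9331 = 4.496
Interval: 10.2 ± 4.496

(5.70, 14.70)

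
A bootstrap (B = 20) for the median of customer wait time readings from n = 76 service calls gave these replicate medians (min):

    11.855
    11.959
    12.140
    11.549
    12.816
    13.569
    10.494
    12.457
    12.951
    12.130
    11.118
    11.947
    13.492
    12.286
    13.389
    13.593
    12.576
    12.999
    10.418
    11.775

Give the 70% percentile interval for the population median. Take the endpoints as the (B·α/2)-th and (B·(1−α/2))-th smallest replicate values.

(11.118, 13.389)

Sorted replicates: 10.418, 10.494, 11.118, 11.549, 11.775, 11.855, 11.947, 11.959, 12.130, 12.140, 12.286, 12.457, 12.576, 12.816, 12.951, 12.999, 13.389, 13.492, 13.569, 13.593
α = 0.30; lower rank = 20 × 0.150 = 3; upper rank = 20 × 0.850 = 17.
The 3rd smallest replicate is 11.118; the 17th is 13.389.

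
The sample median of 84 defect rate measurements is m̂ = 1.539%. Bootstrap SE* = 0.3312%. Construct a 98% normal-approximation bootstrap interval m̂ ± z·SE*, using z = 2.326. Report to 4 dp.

Margin = 2.326 × 0.3312 = 0.77037
Interval: 1.539 ± 0.77037

(0.7686, 2.3094)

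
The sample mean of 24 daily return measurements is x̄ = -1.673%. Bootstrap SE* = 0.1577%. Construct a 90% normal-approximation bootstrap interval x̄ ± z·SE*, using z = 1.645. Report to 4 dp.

(-1.9324, -1.4136)

Margin = 1.645 × 0.1577 = 0.25942
Interval: -1.673 ± 0.25942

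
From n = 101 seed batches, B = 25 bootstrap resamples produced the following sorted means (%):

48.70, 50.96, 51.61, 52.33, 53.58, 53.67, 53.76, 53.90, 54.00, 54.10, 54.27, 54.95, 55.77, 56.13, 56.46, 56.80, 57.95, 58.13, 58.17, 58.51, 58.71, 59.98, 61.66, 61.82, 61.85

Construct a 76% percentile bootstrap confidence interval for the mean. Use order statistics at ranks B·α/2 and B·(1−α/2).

(51.61, 59.98)

α = 0.24; lower rank = 25 × 0.120 = 3; upper rank = 25 × 0.880 = 22.
The 3rd smallest replicate is 51.61; the 22nd is 59.98.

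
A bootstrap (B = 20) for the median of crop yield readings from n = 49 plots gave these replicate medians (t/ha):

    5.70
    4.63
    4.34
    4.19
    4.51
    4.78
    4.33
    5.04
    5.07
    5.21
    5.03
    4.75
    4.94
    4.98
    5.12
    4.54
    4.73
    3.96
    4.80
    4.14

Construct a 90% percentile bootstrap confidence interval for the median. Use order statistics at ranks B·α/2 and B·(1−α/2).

(3.96, 5.21)

Sorted replicates: 3.96, 4.14, 4.19, 4.33, 4.34, 4.51, 4.54, 4.63, 4.73, 4.75, 4.78, 4.80, 4.94, 4.98, 5.03, 5.04, 5.07, 5.12, 5.21, 5.70
α = 0.10; lower rank = 20 × 0.050 = 1; upper rank = 20 × 0.950 = 19.
The 1st smallest replicate is 3.96; the 19th is 5.21.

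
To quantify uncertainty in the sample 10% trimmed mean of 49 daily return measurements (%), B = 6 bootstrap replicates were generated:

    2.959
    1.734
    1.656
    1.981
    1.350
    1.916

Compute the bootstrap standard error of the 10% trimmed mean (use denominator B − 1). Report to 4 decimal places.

Bootstrap SE is the standard deviation of the 6 replicate 10% trimmed means.
Mean of replicates: (2.959 + 1.734 + 1.656 + 1.981 + 1.350 + 1.916) / 6 = 11.59600 / 6 = 1.93267
Sum of squared deviations: (+1.02633)² + (−0.19867)² + (−0.27667)² + (+0.04833)² + (−0.58267)² + (−0.01667)² = 1.51149
Variance = 1.51149 / 5 = 0.30230
SE* = √0.30230

SE* = 0.5498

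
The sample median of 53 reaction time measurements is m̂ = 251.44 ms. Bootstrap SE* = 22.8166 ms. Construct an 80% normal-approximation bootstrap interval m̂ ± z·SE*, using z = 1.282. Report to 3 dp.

Margin = 1.282 × 22.8166 = 29.2509
Interval: 251.44 ± 29.2509

(222.189, 280.691)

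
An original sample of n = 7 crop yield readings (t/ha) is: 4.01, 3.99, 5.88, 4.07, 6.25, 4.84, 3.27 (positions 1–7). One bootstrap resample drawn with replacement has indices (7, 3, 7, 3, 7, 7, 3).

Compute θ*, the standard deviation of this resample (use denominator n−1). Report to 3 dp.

Resample values: 3.27, 5.88, 3.27, 5.88, 3.27, 3.27, 5.88.
Mean = 4.3886; sum of squared deviations = 11.6779
s² = 11.6779 / 6 = 1.9463
s = √1.9463 = 1.395

θ* = 1.395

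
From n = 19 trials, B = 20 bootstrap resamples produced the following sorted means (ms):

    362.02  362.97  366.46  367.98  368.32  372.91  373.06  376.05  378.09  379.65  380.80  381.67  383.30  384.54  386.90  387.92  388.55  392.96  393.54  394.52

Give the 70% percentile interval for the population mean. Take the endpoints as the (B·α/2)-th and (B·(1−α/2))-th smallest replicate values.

α = 0.30; lower rank = 20 × 0.150 = 3; upper rank = 20 × 0.850 = 17.
The 3rd smallest replicate is 366.46; the 17th is 388.55.

(366.46, 388.55)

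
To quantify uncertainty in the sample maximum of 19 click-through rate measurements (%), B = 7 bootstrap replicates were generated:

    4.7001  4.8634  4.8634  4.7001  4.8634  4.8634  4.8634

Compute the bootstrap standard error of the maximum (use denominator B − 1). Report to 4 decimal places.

Bootstrap SE is the standard deviation of the 7 replicate maximums.
Mean of replicates: (4.7001 + 4.8634 + 4.8634 + 4.7001 + 4.8634 + 4.8634 + 4.8634) / 7 = 33.71720 / 7 = 4.81674
Sum of squared deviations: (−0.11664)² + (+0.04666)² + (+0.04666)² + (−0.11664)² + (+0.04666)² + (+0.04666)² + (+0.04666)² = 0.03810
Variance = 0.03810 / 6 = 0.00635
SE* = √0.00635

SE* = 0.0797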